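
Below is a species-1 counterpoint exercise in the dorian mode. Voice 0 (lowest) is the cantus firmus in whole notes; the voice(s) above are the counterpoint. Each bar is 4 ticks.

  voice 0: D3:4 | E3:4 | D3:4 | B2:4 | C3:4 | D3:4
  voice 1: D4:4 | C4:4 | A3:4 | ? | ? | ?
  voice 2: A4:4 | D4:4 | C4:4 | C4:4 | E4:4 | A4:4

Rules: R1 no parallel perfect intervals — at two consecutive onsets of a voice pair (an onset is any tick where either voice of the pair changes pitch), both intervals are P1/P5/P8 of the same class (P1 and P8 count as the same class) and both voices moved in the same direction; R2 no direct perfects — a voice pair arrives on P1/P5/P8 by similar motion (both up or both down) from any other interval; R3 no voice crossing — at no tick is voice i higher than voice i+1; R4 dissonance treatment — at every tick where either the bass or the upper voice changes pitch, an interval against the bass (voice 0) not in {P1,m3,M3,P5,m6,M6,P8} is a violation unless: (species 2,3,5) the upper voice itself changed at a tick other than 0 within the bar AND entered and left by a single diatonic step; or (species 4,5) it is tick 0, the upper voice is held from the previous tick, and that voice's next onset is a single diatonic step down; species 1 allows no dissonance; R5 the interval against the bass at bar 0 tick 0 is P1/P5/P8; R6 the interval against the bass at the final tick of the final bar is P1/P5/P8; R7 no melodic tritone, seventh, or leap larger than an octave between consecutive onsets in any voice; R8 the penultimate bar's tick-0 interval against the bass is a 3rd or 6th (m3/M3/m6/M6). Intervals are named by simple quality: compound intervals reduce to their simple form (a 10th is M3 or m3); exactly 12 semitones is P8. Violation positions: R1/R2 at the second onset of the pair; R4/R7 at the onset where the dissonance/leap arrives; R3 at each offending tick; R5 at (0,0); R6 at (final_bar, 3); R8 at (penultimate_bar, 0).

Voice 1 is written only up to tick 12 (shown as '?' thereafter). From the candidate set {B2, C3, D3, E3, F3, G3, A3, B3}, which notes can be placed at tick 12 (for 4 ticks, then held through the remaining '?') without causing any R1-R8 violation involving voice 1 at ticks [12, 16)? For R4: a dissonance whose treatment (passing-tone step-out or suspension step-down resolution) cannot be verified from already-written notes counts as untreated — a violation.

B2: violates R2,R7
C3: violates R4
D3: legal
E3: violates R4
F3: violates R4
G3: legal
A3: violates R4
B3: legal

{B3, D3, G3}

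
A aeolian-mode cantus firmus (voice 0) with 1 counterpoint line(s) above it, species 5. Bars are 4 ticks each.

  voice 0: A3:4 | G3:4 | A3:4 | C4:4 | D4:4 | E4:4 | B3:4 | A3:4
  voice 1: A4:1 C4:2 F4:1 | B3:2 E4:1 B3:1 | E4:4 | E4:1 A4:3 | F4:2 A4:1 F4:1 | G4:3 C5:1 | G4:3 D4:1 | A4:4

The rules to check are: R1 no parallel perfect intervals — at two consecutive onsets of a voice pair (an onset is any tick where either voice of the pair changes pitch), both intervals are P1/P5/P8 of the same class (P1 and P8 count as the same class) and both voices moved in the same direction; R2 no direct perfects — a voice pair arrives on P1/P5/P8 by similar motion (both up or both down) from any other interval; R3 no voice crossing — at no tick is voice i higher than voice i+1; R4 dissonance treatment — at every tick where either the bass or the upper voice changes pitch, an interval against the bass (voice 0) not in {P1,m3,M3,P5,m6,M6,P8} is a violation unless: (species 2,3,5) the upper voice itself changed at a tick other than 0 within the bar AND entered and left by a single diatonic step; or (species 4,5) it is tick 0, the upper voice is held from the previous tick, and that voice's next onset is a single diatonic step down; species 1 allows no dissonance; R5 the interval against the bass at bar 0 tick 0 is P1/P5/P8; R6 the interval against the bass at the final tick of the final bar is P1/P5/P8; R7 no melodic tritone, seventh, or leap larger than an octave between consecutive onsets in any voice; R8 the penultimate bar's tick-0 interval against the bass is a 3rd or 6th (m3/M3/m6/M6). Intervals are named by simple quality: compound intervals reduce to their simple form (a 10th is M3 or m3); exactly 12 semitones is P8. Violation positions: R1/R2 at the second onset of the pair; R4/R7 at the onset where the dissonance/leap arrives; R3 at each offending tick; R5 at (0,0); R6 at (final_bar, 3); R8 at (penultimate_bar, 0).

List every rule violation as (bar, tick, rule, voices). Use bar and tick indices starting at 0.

(1, 0, R7, (1,))
(2, 0, R2, (0, 1))

bar 0: v0=A3 v1=A4 downbeat P8
bar 1: v0=G3 v1=B3 downbeat M3
bar 2: v0=A3 v1=E4 downbeat P5
bar 3: v0=C4 v1=E4 downbeat M3
bar 4: v0=D4 v1=F4 downbeat m3
bar 5: v0=E4 v1=G4 downbeat m3
bar 6: v0=B3 v1=G4 downbeat m6
bar 7: v0=A3 v1=A4 downbeat P8
  -> R7 @ bar 1 tick 0 v(1,): F4->B3 leap 6st
  -> R2 @ bar 2 tick 0 v(0, 1): G3/B3 M3 -> A3/E4 P5 similar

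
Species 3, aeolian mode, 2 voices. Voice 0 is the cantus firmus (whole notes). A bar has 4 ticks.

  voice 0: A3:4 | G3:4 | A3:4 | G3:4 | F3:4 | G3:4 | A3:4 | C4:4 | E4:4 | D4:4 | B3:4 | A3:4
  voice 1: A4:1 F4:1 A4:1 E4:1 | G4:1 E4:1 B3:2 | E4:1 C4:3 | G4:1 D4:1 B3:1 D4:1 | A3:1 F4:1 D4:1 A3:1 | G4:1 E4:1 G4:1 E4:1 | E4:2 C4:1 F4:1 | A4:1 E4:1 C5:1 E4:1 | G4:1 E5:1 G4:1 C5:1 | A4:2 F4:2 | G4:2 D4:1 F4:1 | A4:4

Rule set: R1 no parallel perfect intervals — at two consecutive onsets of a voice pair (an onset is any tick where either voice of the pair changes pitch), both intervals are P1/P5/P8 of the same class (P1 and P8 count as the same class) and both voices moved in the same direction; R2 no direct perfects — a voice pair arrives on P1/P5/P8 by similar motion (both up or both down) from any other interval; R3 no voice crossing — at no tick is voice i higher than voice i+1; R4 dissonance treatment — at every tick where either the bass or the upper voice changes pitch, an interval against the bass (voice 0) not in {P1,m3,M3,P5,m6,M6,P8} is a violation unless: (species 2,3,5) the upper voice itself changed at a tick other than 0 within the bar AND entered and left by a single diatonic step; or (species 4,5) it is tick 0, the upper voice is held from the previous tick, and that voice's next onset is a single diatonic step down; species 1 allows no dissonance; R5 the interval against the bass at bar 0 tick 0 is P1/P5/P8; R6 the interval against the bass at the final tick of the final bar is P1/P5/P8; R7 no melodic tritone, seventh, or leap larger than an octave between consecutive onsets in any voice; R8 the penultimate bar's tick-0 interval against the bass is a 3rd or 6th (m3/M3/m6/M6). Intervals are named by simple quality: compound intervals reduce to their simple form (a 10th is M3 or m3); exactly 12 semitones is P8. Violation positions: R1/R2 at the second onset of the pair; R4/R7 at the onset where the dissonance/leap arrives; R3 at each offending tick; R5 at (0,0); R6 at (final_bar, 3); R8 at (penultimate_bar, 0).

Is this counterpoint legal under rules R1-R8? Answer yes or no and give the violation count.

bar 0: v0=A3 v1=A4 (P8)
bar 1: v0=G3 v1=G4 (P8)
bar 2: v0=A3 v1=E4 (P5)
bar 3: v0=G3 v1=G4 (P8)
bar 4: v0=F3 v1=A3 (M3)
bar 5: v0=G3 v1=G4 (P8)
bar 6: v0=A3 v1=E4 (P5)
bar 7: v0=C4 v1=A4 (M6)
bar 8: v0=E4 v1=G4 (m3)
bar 9: v0=D4 v1=A4 (P5)
bar 10: v0=B3 v1=G4 (m6)
bar 11: v0=A3 v1=A4 (P8)
  R2 @ bar2.0: G3/B3 M3 -> A3/E4 P5 similar
  R2 @ bar5.0: F3/A3 M3 -> G3/G4 P8 similar
  R7 @ bar5.0: A3->G4 leap 10st
  R2 @ bar9.0: E4/C5 m6 -> D4/A4 P5 similar
  R4 @ bar10.3: B3/F4 TT untreated

No (5 violations)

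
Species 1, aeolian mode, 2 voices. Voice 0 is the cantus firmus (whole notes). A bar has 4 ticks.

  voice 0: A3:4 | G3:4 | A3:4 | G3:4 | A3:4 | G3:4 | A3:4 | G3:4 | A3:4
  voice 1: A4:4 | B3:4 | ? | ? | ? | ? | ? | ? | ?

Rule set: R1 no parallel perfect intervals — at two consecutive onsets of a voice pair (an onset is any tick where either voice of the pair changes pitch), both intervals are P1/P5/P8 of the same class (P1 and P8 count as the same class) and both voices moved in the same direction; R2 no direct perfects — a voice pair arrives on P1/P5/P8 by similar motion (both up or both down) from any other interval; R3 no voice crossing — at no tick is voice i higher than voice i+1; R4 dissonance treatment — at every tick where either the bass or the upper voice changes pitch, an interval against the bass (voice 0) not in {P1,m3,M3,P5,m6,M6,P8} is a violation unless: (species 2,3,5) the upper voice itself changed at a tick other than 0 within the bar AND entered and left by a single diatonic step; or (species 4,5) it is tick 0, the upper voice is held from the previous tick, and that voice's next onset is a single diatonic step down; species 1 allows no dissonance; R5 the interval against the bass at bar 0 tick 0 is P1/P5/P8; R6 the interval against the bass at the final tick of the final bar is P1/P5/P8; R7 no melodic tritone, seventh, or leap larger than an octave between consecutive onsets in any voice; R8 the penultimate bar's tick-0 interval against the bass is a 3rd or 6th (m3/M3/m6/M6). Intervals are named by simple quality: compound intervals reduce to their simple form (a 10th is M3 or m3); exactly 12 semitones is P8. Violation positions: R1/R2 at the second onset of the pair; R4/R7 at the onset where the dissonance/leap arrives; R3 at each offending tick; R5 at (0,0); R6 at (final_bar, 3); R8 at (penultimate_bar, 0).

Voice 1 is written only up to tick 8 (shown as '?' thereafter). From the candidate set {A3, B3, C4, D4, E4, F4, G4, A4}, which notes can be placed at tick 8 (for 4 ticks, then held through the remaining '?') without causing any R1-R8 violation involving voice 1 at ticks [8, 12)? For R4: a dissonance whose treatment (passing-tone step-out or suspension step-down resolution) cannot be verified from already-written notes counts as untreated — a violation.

{A3, C4}

A3: legal
B3: violates R4
C4: legal
D4: violates R4
E4: violates R2
F4: violates R7
G4: violates R4
A4: violates R2,R7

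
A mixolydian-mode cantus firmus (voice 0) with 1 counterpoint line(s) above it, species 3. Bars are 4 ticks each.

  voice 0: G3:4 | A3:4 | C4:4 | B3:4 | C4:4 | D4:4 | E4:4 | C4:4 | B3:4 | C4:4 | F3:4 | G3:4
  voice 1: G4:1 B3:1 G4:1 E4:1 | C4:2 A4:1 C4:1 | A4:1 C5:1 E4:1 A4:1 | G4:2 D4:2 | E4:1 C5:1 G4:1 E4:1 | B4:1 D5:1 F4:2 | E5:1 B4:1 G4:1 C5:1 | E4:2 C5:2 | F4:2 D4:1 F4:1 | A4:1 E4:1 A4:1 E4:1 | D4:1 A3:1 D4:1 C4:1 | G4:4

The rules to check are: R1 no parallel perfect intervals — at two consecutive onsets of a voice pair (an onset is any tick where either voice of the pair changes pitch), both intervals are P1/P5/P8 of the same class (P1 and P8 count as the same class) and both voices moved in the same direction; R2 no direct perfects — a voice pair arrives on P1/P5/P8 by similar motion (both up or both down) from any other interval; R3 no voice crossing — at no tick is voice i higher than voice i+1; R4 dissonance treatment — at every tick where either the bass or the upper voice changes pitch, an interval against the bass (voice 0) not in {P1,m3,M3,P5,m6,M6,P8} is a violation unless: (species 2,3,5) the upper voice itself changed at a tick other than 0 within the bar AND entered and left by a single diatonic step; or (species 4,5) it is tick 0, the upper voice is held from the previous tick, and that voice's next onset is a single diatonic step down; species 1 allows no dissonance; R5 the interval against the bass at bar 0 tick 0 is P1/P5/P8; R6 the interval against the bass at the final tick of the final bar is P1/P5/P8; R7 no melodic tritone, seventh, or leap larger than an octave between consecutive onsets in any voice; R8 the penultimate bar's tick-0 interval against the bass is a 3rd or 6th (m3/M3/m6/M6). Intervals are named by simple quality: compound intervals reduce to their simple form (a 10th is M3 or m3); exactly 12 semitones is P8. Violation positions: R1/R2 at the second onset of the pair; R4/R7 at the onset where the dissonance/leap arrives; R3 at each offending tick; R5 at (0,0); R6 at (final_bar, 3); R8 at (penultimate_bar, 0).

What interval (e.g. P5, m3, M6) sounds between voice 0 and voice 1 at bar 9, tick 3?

M3

voice 0=C4 voice 1=E4 -> M3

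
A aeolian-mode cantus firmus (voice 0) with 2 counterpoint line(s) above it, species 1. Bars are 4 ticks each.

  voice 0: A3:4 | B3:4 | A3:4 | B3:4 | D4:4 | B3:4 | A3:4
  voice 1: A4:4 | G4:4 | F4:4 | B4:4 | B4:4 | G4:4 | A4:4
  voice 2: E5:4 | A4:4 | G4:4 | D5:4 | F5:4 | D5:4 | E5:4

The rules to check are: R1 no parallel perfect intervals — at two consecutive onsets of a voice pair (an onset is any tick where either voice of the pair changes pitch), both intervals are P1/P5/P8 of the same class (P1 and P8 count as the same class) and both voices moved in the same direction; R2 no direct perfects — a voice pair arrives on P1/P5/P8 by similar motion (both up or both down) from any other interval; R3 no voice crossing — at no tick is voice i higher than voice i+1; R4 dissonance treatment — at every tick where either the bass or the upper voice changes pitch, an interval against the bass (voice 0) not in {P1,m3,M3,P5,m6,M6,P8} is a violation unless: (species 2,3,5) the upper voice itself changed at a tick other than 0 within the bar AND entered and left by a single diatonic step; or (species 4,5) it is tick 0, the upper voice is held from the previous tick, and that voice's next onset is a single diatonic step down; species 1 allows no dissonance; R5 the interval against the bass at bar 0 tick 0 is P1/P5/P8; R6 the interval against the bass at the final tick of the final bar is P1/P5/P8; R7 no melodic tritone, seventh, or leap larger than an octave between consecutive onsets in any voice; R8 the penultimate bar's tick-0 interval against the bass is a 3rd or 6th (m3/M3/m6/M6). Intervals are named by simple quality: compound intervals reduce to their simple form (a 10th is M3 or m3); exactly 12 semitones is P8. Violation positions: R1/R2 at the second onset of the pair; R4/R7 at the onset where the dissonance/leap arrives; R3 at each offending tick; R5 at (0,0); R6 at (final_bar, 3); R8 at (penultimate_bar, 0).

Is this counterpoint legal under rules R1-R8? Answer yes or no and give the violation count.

No (6 violations)

bar 0: v0=A3 v1=A4 v2=E5 (P5)
bar 1: v0=B3 v1=G4 v2=A4 (m7)
bar 2: v0=A3 v1=F4 v2=G4 (m7)
bar 3: v0=B3 v1=B4 v2=D5 (m3)
bar 4: v0=D4 v1=B4 v2=F5 (m3)
bar 5: v0=B3 v1=G4 v2=D5 (m3)
bar 6: v0=A3 v1=A4 v2=E5 (P5)
  R4 @ bar1.0: B3/A4 m7 untreated
  R4 @ bar2.0: A3/G4 m7 untreated
  R2 @ bar3.0: A3/F4 m6 -> B3/B4 P8 similar
  R7 @ bar3.0: F4->B4 leap 6st
  R2 @ bar5.0: B4/F5 TT -> G4/D5 P5 similar
  R1 @ bar6.0: G4/D5 P5 -> A4/E5 P5 similar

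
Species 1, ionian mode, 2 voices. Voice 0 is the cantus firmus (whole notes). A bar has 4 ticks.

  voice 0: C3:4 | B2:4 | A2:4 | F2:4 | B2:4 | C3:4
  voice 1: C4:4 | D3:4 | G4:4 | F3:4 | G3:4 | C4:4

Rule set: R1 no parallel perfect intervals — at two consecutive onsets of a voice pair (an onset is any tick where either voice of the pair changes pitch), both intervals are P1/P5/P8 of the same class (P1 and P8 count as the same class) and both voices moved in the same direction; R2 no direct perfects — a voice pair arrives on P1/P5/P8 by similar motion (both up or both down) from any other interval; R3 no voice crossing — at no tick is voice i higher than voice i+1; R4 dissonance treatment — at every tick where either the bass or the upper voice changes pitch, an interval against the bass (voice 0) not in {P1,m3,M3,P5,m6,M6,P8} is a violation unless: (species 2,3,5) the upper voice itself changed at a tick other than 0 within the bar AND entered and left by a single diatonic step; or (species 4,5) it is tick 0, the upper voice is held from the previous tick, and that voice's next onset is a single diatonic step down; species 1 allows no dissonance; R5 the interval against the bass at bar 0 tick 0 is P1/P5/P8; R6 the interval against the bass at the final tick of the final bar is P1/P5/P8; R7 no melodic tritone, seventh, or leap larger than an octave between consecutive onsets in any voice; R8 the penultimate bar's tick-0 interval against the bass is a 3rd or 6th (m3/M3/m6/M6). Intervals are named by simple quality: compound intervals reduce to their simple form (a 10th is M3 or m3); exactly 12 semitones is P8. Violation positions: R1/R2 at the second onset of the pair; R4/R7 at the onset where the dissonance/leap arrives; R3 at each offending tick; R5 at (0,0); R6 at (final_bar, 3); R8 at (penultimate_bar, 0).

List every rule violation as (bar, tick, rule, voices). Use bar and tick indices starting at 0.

bar 0: v0=C3 v1=C4 downbeat P8
bar 1: v0=B2 v1=D3 downbeat m3
bar 2: v0=A2 v1=G4 downbeat m7
bar 3: v0=F2 v1=F3 downbeat P8
bar 4: v0=B2 v1=G3 downbeat m6
bar 5: v0=C3 v1=C4 downbeat P8
  -> R7 @ bar 1 tick 0 v(1,): C4->D3 leap 10st
  -> R4 @ bar 2 tick 0 v(0, 1): A2/G4 m7 untreated
  -> R7 @ bar 2 tick 0 v(1,): D3->G4 leap 17st
  -> R2 @ bar 3 tick 0 v(0, 1): A2/G4 m7 -> F2/F3 P8 similar
  -> R7 @ bar 3 tick 0 v(1,): G4->F3 leap 14st
  -> R7 @ bar 4 tick 0 v(0,): F2->B2 leap 6st
  -> R2 @ bar 5 tick 0 v(0, 1): B2/G3 m6 -> C3/C4 P8 similar

(1, 0, R7, (1,))
(2, 0, R4, (0, 1))
(2, 0, R7, (1,))
(3, 0, R2, (0, 1))
(3, 0, R7, (1,))
(4, 0, R7, (0,))
(5, 0, R2, (0, 1))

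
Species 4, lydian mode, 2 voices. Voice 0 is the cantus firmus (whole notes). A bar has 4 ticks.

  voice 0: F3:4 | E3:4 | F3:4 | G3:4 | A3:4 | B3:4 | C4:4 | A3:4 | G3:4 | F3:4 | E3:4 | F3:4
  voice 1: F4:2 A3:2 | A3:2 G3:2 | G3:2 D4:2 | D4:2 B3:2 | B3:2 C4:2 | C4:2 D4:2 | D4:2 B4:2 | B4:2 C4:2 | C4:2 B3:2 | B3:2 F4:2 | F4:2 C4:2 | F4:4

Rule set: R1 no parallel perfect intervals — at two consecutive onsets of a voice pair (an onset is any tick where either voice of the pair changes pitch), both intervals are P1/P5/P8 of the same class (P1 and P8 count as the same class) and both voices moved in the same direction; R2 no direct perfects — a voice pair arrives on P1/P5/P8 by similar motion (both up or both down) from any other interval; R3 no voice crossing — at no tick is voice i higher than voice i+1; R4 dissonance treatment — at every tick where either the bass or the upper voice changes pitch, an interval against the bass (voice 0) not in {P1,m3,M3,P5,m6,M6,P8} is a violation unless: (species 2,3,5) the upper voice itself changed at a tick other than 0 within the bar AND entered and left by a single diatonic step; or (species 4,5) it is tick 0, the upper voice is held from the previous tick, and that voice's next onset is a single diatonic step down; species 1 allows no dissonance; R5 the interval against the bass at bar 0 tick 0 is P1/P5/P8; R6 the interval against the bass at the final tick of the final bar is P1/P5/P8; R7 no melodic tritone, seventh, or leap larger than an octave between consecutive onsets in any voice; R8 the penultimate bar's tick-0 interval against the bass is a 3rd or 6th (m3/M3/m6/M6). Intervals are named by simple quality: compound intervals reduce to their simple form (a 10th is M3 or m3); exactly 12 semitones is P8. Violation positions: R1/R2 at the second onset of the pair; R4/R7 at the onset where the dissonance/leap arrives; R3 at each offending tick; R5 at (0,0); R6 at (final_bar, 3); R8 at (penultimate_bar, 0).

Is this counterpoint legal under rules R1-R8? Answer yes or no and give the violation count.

No (12 violations)

bar 0: v0=F3 v1=F4 (P8)
bar 1: v0=E3 v1=A3 (P4)
bar 2: v0=F3 v1=G3 (M2)
bar 3: v0=G3 v1=D4 (P5)
bar 4: v0=A3 v1=B3 (M2)
bar 5: v0=B3 v1=C4 (m2)
bar 6: v0=C4 v1=D4 (M2)
bar 7: v0=A3 v1=B4 (M2)
bar 8: v0=G3 v1=C4 (P4)
bar 9: v0=F3 v1=B3 (TT)
bar 10: v0=E3 v1=F4 (m2)
bar 11: v0=F3 v1=F4 (P8)
  R4 @ bar2.0: F3/G3 M2 untreated
  R4 @ bar4.0: A3/B3 M2 untreated
  R4 @ bar5.0: B3/C4 m2 untreated
  R4 @ bar6.0: C4/D4 M2 untreated
  R4 @ bar6.2: C4/B4 M7 untreated
  R4 @ bar7.0: A3/B4 M2 untreated
  R7 @ bar7.2: B4->C4 leap 11st
  R4 @ bar9.0: F3/B3 TT untreated
  R7 @ bar9.2: B3->F4 leap 6st
  R4 @ bar10.0: E3/F4 m2 untreated
  R8 @ bar10.0: penult m2 not 3rd/6th
  R2 @ bar11.0: E3/C4 m6 -> F3/F4 P8 similar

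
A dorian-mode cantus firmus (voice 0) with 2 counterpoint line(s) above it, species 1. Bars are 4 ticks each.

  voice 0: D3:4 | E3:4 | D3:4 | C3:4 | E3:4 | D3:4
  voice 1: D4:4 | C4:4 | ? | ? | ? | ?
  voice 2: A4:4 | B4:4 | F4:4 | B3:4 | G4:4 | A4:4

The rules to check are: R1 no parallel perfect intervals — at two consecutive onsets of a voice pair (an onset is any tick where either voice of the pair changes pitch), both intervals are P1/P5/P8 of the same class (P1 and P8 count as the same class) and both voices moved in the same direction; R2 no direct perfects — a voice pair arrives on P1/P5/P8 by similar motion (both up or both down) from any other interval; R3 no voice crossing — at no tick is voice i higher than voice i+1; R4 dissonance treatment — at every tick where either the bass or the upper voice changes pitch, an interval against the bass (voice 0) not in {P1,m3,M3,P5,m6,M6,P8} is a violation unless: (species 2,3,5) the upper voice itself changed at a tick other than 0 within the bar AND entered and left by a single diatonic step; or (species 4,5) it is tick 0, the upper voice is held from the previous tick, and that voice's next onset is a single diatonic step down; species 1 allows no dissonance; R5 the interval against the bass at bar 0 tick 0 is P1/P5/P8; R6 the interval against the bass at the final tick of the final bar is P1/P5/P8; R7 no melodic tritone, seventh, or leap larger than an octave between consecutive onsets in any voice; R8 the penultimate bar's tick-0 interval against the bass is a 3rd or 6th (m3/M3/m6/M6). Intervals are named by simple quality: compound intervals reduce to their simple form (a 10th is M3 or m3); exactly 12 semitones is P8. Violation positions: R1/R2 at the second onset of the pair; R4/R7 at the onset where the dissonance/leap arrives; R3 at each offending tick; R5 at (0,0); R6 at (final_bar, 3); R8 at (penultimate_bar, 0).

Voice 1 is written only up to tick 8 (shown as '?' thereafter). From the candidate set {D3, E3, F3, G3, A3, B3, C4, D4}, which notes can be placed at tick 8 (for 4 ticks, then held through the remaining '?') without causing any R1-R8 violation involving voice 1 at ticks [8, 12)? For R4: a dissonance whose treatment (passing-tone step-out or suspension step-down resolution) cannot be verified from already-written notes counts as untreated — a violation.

{B3, D4}

D3: violates R2,R7
E3: violates R4
F3: violates R2
G3: violates R4
A3: violates R2
B3: legal
C4: violates R4
D4: legal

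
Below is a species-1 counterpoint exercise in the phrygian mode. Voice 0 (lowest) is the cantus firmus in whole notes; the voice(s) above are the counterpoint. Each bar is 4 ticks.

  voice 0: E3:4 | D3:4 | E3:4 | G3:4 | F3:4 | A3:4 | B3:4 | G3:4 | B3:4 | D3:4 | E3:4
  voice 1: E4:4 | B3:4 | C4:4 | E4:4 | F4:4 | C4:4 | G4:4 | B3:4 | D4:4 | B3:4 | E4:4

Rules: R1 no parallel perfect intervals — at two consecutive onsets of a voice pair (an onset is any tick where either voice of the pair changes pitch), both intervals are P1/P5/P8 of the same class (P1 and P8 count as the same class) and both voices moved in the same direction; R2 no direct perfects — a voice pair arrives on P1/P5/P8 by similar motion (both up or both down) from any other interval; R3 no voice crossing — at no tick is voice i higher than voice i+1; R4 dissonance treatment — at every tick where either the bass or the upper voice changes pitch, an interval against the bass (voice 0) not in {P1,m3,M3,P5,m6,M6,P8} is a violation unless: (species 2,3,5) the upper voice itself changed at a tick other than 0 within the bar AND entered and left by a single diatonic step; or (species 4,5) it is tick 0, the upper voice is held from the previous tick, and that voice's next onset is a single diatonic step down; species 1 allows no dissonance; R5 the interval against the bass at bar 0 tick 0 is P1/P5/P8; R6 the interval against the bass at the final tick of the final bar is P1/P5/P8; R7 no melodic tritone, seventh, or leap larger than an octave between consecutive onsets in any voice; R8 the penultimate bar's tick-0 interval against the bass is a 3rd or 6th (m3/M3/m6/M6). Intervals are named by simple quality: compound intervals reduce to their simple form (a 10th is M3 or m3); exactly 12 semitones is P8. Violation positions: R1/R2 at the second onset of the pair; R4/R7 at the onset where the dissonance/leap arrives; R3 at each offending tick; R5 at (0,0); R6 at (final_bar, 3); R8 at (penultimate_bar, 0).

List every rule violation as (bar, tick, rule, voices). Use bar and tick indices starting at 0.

(10, 0, R2, (0, 1))

bar 0: v0=E3 v1=E4 downbeat P8
bar 1: v0=D3 v1=B3 downbeat M6
bar 2: v0=E3 v1=C4 downbeat m6
bar 3: v0=G3 v1=E4 downbeat M6
bar 4: v0=F3 v1=F4 downbeat P8
bar 5: v0=A3 v1=C4 downbeat m3
bar 6: v0=B3 v1=G4 downbeat m6
bar 7: v0=G3 v1=B3 downbeat M3
bar 8: v0=B3 v1=D4 downbeat m3
bar 9: v0=D3 v1=B3 downbeat M6
bar 10: v0=E3 v1=E4 downbeat P8
  -> R2 @ bar 10 tick 0 v(0, 1): D3/B3 M6 -> E3/E4 P8 similar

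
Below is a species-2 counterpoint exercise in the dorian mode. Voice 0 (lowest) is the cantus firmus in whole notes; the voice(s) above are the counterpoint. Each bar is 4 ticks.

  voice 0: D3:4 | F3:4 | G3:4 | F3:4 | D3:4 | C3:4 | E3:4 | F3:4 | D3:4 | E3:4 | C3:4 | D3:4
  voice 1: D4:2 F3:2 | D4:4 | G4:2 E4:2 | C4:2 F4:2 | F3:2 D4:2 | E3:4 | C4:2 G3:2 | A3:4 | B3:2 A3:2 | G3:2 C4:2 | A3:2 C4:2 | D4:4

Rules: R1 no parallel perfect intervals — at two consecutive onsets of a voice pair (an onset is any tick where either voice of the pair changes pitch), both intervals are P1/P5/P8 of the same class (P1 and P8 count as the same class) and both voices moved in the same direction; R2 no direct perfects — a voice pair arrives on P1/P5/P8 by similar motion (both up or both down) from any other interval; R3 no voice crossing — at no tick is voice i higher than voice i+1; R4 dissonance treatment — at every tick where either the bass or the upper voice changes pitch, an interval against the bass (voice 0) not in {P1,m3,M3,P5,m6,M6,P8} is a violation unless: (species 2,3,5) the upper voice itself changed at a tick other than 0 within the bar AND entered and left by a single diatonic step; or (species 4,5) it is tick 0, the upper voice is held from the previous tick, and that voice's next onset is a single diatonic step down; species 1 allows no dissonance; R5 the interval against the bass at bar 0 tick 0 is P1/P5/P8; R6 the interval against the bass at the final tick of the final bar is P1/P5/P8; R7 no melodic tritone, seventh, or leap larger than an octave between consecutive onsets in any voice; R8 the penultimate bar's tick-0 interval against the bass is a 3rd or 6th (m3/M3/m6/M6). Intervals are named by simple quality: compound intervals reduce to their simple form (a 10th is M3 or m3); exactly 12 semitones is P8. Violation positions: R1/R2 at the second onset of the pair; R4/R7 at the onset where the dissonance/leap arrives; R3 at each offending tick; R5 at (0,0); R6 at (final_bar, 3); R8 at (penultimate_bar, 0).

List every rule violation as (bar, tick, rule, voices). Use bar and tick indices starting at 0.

(2, 0, R2, (0, 1))
(3, 0, R2, (0, 1))
(5, 0, R7, (1,))
(11, 0, R1, (0, 1))

bar 0: v0=D3 v1=D4 downbeat P8
bar 1: v0=F3 v1=D4 downbeat M6
bar 2: v0=G3 v1=G4 downbeat P8
bar 3: v0=F3 v1=C4 downbeat P5
bar 4: v0=D3 v1=F3 downbeat m3
bar 5: v0=C3 v1=E3 downbeat M3
bar 6: v0=E3 v1=C4 downbeat m6
bar 7: v0=F3 v1=A3 downbeat M3
bar 8: v0=D3 v1=B3 downbeat M6
bar 9: v0=E3 v1=G3 downbeat m3
bar 10: v0=C3 v1=A3 downbeat M6
bar 11: v0=D3 v1=D4 downbeat P8
  -> R2 @ bar 2 tick 0 v(0, 1): F3/D4 M6 -> G3/G4 P8 similar
  -> R2 @ bar 3 tick 0 v(0, 1): G3/E4 M6 -> F3/C4 P5 similar
  -> R7 @ bar 5 tick 0 v(1,): D4->E3 leap 10st
  -> R1 @ bar 11 tick 0 v(0, 1): C3/C4 P8 -> D3/D4 P8 similar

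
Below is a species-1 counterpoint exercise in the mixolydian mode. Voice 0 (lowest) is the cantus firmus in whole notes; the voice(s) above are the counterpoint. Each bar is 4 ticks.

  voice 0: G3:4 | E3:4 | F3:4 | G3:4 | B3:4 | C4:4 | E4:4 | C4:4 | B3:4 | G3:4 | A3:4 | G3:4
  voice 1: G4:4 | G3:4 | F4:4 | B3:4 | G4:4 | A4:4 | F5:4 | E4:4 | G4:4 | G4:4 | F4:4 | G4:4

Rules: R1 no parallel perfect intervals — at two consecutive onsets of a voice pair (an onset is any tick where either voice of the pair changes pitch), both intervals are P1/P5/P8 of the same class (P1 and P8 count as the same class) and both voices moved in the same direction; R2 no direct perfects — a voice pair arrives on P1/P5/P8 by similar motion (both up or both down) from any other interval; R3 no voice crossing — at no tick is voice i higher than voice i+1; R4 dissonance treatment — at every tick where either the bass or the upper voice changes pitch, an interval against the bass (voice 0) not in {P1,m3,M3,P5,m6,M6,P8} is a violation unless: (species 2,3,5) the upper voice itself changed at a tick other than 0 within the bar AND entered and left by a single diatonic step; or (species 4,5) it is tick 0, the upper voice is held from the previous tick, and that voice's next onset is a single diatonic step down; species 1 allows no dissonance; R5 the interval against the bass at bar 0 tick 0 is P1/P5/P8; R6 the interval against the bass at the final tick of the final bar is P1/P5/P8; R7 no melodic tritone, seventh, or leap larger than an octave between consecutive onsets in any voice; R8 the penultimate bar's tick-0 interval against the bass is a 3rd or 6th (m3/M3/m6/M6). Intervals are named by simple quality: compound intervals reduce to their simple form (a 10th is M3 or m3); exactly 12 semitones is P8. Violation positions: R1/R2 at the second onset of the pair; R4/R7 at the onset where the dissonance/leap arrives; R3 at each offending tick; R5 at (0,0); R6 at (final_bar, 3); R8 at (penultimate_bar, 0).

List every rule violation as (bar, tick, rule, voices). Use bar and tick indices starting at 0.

(2, 0, R2, (0, 1))
(2, 0, R7, (1,))
(3, 0, R7, (1,))
(6, 0, R4, (0, 1))
(7, 0, R7, (1,))

bar 0: v0=G3 v1=G4 downbeat P8
bar 1: v0=E3 v1=G3 downbeat m3
bar 2: v0=F3 v1=F4 downbeat P8
bar 3: v0=G3 v1=B3 downbeat M3
bar 4: v0=B3 v1=G4 downbeat m6
bar 5: v0=C4 v1=A4 downbeat M6
bar 6: v0=E4 v1=F5 downbeat m2
bar 7: v0=C4 v1=E4 downbeat M3
bar 8: v0=B3 v1=G4 downbeat m6
bar 9: v0=G3 v1=G4 downbeat P8
bar 10: v0=A3 v1=F4 downbeat m6
bar 11: v0=G3 v1=G4 downbeat P8
  -> R2 @ bar 2 tick 0 v(0, 1): E3/G3 m3 -> F3/F4 P8 similar
  -> R7 @ bar 2 tick 0 v(1,): G3->F4 leap 10st
  -> R7 @ bar 3 tick 0 v(1,): F4->B3 leap 6st
  -> R4 @ bar 6 tick 0 v(0, 1): E4/F5 m2 untreated
  -> R7 @ bar 7 tick 0 v(1,): F5->E4 leap 13st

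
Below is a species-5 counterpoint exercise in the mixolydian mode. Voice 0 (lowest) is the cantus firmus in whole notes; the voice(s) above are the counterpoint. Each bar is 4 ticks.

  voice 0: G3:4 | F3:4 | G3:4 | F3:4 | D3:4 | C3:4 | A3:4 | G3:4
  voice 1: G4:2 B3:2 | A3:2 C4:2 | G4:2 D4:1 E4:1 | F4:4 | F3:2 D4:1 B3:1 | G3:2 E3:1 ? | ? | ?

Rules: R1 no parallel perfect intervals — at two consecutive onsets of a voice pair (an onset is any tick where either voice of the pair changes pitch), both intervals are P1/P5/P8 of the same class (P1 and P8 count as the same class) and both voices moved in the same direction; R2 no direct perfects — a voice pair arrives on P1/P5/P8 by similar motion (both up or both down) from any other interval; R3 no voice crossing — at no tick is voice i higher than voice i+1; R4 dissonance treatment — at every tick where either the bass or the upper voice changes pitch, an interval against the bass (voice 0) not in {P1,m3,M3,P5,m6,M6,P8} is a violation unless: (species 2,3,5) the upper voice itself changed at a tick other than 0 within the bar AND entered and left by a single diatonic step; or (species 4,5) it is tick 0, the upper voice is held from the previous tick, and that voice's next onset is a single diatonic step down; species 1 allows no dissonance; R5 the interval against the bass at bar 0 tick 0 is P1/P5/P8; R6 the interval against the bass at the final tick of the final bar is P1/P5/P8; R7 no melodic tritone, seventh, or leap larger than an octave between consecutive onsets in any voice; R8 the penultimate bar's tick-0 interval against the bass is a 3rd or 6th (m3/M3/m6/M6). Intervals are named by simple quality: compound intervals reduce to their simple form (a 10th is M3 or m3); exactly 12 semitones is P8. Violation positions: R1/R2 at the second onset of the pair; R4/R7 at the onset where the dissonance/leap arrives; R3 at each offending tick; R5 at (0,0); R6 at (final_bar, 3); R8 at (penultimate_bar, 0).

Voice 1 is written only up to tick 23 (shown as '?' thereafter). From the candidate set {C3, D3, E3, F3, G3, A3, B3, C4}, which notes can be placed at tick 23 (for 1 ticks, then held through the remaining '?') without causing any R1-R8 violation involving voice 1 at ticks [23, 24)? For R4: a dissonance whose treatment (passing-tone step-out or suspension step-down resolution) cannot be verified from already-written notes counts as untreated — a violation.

C3: legal
D3: violates R4
E3: legal
F3: violates R4
G3: legal
A3: legal
B3: violates R4
C4: legal

{A3, C3, C4, E3, G3}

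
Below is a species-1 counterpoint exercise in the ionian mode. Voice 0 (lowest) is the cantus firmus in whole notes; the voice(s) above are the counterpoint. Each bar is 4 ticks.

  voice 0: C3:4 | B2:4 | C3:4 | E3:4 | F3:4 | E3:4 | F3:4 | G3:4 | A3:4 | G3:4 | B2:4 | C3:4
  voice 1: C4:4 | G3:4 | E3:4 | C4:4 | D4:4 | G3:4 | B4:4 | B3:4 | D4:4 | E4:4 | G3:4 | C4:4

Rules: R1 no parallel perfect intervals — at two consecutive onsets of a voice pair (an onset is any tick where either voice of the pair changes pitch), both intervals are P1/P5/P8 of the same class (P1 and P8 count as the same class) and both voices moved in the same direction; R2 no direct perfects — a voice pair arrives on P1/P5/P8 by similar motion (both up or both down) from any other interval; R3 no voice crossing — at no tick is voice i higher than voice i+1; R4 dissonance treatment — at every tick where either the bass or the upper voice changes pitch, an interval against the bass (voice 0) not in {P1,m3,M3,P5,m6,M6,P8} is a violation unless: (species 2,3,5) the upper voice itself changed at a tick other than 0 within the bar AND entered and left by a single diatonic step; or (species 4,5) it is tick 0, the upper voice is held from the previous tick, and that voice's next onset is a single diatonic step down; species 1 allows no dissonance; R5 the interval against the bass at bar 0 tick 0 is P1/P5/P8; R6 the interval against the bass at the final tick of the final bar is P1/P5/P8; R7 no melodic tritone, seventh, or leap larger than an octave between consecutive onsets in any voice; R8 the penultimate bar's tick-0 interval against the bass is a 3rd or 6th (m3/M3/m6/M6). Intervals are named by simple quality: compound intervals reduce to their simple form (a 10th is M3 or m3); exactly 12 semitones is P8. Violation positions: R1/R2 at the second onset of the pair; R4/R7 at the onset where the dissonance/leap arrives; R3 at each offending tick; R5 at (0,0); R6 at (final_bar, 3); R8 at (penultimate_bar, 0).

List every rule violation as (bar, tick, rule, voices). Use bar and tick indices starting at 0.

(6, 0, R4, (0, 1))
(6, 0, R7, (1,))
(8, 0, R4, (0, 1))
(11, 0, R2, (0, 1))

bar 0: v0=C3 v1=C4 downbeat P8
bar 1: v0=B2 v1=G3 downbeat m6
bar 2: v0=C3 v1=E3 downbeat M3
bar 3: v0=E3 v1=C4 downbeat m6
bar 4: v0=F3 v1=D4 downbeat M6
bar 5: v0=E3 v1=G3 downbeat m3
bar 6: v0=F3 v1=B4 downbeat TT
bar 7: v0=G3 v1=B3 downbeat M3
bar 8: v0=A3 v1=D4 downbeat P4
bar 9: v0=G3 v1=E4 downbeat M6
bar 10: v0=B2 v1=G3 downbeat m6
bar 11: v0=C3 v1=C4 downbeat P8
  -> R4 @ bar 6 tick 0 v(0, 1): F3/B4 TT untreated
  -> R7 @ bar 6 tick 0 v(1,): G3->B4 leap 16st
  -> R4 @ bar 8 tick 0 v(0, 1): A3/D4 P4 untreated
  -> R2 @ bar 11 tick 0 v(0, 1): B2/G3 m6 -> C3/C4 P8 similar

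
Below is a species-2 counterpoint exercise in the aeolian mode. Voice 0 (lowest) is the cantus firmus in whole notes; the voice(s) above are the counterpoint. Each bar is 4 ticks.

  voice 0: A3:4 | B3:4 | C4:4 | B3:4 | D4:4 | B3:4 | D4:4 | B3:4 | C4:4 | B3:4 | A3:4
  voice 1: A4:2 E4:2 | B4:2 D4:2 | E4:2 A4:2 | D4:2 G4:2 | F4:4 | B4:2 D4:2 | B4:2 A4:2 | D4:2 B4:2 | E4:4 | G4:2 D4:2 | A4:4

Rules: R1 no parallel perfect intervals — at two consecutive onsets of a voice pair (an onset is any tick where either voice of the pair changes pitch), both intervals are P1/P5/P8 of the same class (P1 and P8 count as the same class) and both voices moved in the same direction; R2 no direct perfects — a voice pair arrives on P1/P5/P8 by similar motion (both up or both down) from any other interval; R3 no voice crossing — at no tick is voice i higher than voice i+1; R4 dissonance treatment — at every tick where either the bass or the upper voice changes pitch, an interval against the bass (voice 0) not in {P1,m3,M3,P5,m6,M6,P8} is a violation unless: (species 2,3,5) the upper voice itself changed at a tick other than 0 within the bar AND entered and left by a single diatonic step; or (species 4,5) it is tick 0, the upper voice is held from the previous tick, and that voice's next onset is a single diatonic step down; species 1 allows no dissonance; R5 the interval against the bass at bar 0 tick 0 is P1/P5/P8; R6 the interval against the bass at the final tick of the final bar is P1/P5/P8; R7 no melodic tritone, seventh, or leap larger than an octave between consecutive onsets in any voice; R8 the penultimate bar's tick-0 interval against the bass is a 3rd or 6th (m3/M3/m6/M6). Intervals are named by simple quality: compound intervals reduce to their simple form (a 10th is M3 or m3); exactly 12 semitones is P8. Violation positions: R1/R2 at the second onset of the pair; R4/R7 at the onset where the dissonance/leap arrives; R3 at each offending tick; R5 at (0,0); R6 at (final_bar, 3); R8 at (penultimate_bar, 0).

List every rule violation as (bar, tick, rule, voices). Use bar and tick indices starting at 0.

bar 0: v0=A3 v1=A4 downbeat P8
bar 1: v0=B3 v1=B4 downbeat P8
bar 2: v0=C4 v1=E4 downbeat M3
bar 3: v0=B3 v1=D4 downbeat m3
bar 4: v0=D4 v1=F4 downbeat m3
bar 5: v0=B3 v1=B4 downbeat P8
bar 6: v0=D4 v1=B4 downbeat M6
bar 7: v0=B3 v1=D4 downbeat m3
bar 8: v0=C4 v1=E4 downbeat M3
bar 9: v0=B3 v1=G4 downbeat m6
bar 10: v0=A3 v1=A4 downbeat P8
  -> R2 @ bar 1 tick 0 v(0, 1): A3/E4 P5 -> B3/B4 P8 similar
  -> R7 @ bar 5 tick 0 v(1,): F4->B4 leap 6st

(1, 0, R2, (0, 1))
(5, 0, R7, (1,))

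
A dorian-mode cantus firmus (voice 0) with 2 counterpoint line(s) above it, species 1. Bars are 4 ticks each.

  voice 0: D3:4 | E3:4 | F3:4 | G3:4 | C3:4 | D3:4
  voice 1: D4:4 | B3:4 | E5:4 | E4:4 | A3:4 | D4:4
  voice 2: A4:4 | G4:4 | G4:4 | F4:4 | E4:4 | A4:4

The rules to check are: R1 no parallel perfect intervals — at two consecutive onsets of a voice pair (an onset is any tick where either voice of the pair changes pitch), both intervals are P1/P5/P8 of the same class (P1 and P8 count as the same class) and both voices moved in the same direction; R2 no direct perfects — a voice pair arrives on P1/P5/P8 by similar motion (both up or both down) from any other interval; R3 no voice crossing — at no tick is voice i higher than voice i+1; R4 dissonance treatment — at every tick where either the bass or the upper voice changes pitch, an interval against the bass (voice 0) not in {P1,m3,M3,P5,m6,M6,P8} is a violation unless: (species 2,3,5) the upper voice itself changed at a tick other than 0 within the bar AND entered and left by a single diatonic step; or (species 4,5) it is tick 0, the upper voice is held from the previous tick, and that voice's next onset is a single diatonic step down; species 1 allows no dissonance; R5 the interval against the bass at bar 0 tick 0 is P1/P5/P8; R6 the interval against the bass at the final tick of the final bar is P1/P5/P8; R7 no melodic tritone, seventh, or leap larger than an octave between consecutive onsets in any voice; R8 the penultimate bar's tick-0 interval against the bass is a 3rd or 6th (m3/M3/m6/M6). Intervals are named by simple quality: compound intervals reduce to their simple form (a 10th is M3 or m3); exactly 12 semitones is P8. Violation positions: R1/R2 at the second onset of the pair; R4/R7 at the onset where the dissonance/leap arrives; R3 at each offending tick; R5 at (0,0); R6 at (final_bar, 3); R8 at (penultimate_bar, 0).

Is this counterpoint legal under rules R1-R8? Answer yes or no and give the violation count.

bar 0: v0=D3 v1=D4 v2=A4 (P5)
bar 1: v0=E3 v1=B3 v2=G4 (m3)
bar 2: v0=F3 v1=E5 v2=G4 (M2)
bar 3: v0=G3 v1=E4 v2=F4 (m7)
bar 4: v0=C3 v1=A3 v2=E4 (M3)
bar 5: v0=D3 v1=D4 v2=A4 (P5)
  R3 @ bar2.0: E5 above G4
  R4 @ bar2.0: F3/E5 M7 untreated
  R4 @ bar2.0: F3/G4 M2 untreated
  R7 @ bar2.0: B3->E5 leap 17st
  R3 @ bar2.1: E5 above G4
  R3 @ bar2.2: E5 above G4
  R3 @ bar2.3: E5 above G4
  R4 @ bar3.0: G3/F4 m7 untreated
  R2 @ bar4.0: E4/F4 m2 -> A3/E4 P5 similar
  R1 @ bar5.0: A3/E4 P5 -> D4/A4 P5 similar
  R2 @ bar5.0: C3/A3 M6 -> D3/D4 P8 similar
  R2 @ bar5.0: C3/E4 M3 -> D3/A4 P5 similar

No (12 violations)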